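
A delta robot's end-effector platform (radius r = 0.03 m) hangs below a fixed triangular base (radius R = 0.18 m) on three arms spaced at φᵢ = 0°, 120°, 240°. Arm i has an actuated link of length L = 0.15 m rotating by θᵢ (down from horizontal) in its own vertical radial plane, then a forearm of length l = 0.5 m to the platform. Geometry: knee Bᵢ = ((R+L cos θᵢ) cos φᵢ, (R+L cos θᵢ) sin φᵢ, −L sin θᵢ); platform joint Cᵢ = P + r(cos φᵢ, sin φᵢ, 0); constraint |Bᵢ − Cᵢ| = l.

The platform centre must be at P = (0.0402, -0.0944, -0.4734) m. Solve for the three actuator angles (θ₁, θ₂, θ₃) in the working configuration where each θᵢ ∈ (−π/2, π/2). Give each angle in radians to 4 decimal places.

θ₁ = 0.3488, θ₂ = 0.8724, θ₃ = 0.2617

φ1=0.0° → target in arm frame (0.0402, -0.0944)
  A=0.1098, B=-0.4734, C=(l²−L²−A²−y'²−z²)/(2L)=-0.0586
  θ1 = atan2(B,A) + arccos(C/0.4860) = 0.3488
rotate P by −φ2: (-0.1019, 0.0124, -0.4734)
  e−x'=0.2519;  (l²−L²−(e−x')²−y'²−z²)/2L = -0.2006
  √(A²+B²)=0.5362;  θ2 = -1.0819+1.9543 ≈ 0.8724
arm 3 (φ=240.0°): x'=0.0617, y'=0.0820
  A=0.0883, B=-0.4734, C=(l²−L²−A²−y'²−z²)/(2L)=-0.0371
  γ=atan2(-0.4734,0.0883)=-1.3863;  ψ=arccos(-0.0771)=1.6480;  θ3=γ+ψ≈0.2617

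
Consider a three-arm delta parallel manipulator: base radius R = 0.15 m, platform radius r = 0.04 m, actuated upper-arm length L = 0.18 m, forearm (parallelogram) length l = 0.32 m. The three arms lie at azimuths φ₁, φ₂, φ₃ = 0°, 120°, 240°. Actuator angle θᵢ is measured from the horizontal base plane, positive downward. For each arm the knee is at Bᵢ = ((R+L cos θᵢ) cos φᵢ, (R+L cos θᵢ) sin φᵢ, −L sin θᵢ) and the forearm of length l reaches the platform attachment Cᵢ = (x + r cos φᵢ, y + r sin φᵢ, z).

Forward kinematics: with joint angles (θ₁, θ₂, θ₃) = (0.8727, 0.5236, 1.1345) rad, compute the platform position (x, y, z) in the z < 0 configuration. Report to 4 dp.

(-0.0028, 0.0865, -0.3446)

φ1=0.0°: virtual centre (0.2257, 0.0000, -0.1379), radius l
φ2=120.0°: virtual centre (-0.1329, 0.2303, -0.0900), radius l
φ3=240.0°: virtual centre (-0.0930, -0.1611, -0.1631), radius l
subtract pairs → two planes through P
plane₁₂: -0.7173x+0.4605y+0.0958z = 0.0088
Cramer: x(z) = 0.0022+0.0145z;  y(z) = 0.0227-0.1854z
sphere 1 gives Az²+Bz+C=0 with A=1.0346, B=0.2609, C=-0.0329;  B²−4AC=0.2043;  roots -0.3446, 0.0924;  negative root z = -0.3446
x = -0.0028, y = 0.0865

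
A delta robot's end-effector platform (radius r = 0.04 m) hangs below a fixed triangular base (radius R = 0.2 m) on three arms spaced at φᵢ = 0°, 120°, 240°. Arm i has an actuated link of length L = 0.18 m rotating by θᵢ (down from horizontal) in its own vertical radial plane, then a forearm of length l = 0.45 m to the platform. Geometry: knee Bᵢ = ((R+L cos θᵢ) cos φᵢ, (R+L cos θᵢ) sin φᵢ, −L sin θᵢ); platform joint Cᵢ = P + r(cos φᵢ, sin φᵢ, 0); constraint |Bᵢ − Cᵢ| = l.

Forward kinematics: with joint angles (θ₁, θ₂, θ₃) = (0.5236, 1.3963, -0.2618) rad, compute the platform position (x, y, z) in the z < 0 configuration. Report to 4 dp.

S1 = (0.3159·cos0.0°, 0.3159·sin0.0°, -0.0900) = (0.3159, 0.0000, -0.0900)
arm 2 at φ=120.0°: (R−r)+L cos θ2 = 0.1913;  S2 = (-0.0956, 0.1656, -0.1773)
φ3=240.0°: virtual centre (-0.1669, -0.2891, 0.0466), radius l
eliminate P² terms by subtracting sphere 1 from 2 and 3
linear system: -0.8230x+0.3313y = -0.0399−-0.1745z; -0.9656x+-0.5783y = 0.0058−0.2732z
Cramer: x(z) = 0.0266-0.0131z;  y(z) = -0.0543+0.4943z
quadratic in z: (1.2445)z²+(0.1339)z+(-0.1078)=0, √Δ=0.7445 → z ∈ {-0.3529, 0.2453}; z = -0.3529 (taking z<0)
x = 0.0312, y = -0.2288

(0.0312, -0.2288, -0.3529)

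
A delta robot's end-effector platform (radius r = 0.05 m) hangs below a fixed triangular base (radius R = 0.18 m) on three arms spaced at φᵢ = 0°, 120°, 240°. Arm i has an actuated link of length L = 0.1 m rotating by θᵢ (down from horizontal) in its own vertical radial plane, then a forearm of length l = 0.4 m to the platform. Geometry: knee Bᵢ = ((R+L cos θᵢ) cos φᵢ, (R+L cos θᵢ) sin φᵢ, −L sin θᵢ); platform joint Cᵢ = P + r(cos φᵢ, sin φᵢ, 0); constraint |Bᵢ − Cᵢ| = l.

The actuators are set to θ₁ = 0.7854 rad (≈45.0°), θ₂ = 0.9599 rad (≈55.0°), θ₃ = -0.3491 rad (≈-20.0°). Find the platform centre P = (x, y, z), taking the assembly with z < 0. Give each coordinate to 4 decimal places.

(-0.0503, -0.1266, -0.3552)

O1 = (0.2007·cos0.0°, 0.2007·sin0.0°, -0.0707) = (0.2007, 0.0000, -0.0707)
arm 2 at φ=120.0°: ρ2 = 0.1874;  O2 = (-0.0937, 0.1623, -0.0819)
arm 3 at φ=240.0°: ρ3 = 0.2240;  O3 = (-0.1120, -0.1940, 0.0342)
subtract pairs → two planes through P
plane₁₂: -0.5888x+0.3245y+-0.0224z = -0.0035
det = 0.4314;  x = -0.0014+0.1377z,  y = -0.0133+0.3189z
into |P−O₁|² = l²: 1.1207z² + 0.0773z + -0.1140 = 0;  Δ = 0.5168;  z = -0.3552 or 0.2863 → z<0 root = -0.3552
x = -0.0503, y = -0.1266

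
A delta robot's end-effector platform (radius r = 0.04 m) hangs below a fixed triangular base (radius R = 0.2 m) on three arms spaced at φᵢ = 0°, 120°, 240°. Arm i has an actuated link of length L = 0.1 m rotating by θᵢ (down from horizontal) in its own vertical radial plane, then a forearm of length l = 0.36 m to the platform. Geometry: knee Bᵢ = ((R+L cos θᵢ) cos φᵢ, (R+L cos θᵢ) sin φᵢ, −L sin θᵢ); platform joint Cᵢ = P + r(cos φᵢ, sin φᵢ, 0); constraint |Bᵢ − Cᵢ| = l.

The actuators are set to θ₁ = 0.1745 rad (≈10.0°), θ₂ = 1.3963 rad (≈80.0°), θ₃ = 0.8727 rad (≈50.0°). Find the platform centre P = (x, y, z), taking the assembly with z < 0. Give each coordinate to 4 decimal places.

φ1=0.0°: virtual centre (0.2585, 0.0000, -0.0174), radius l
φ2=120.0°: virtual centre (-0.0887, 0.1536, -0.0985), radius l
φ3=240.0°: virtual centre (-0.1121, -0.1942, -0.0766), radius l
eliminate P² terms by subtracting sphere 1 from 2 and 3
plane₁₂: -0.6943x+0.3072y+-0.1622z = -0.0260
det = 0.4974;  x = 0.0270+-0.1999z,  y = -0.0234+0.0764z
into |P−centre ₁|² = l²: 1.0458z² + 0.1237z + -0.0752 = 0;  Δ = 0.3298;  z = -0.3337 or 0.2154 → z<0 root = -0.3337
x = 0.0937, y = -0.0489

(0.0937, -0.0489, -0.3337)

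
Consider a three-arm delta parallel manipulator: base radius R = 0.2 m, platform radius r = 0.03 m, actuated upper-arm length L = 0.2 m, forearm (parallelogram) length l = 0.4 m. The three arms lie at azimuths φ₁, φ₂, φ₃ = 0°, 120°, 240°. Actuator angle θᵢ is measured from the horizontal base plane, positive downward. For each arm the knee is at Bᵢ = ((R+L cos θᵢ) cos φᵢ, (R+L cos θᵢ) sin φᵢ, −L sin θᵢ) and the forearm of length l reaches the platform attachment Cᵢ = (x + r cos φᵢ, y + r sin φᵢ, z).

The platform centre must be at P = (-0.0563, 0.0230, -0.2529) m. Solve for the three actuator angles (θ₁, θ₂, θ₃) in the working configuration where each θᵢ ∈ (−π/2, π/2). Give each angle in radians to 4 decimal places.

φ1=0.0° → target in arm frame (-0.0563, 0.0230)
  e−x'=0.2263;  (l²−L²−(e−x')²−y'²−z²)/2L = 0.0108
  θ1 = atan2(B,A) + arccos(C/0.3394) = 0.6983
rotate P by −φ2: (0.0481, 0.0373, -0.2529)
  e−x'=0.1219;  (l²−L²−(e−x')²−y'²−z²)/2L = 0.0995
  √(A²+B²)=0.2808;  θ2 = -1.1215+1.2087 ≈ 0.0871
arm 3 (φ=240.0°): x'=0.0082, y'=-0.0603
  A cos θ + B sin θ = C:  0.1618·cos θ + -0.2529·sin θ = 0.0656
  θ3 = atan2(B,A) + arccos(C/0.3002) = 0.3488

θ₁ = 0.6983, θ₂ = 0.0871, θ₃ = 0.3488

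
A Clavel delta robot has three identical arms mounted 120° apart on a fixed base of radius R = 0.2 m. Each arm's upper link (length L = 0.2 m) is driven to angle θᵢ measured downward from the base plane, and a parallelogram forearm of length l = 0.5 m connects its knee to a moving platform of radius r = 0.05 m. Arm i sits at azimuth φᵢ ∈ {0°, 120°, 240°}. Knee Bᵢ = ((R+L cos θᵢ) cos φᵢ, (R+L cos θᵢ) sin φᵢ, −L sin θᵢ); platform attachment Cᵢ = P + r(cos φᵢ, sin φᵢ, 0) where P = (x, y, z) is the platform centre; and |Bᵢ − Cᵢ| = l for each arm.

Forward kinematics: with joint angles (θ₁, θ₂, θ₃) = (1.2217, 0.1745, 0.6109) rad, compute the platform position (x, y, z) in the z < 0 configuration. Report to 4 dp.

(-0.1824, 0.0703, -0.4785)

φ1=0.0°: virtual centre (0.2184, 0.0000, -0.1879), radius l
φ2=120.0°: virtual centre (-0.1735, 0.3005, -0.0347), radius l
φ3=240.0°: virtual centre (-0.1569, -0.2718, -0.1147), radius l
subtract pairs → two planes through P
[-0.7838 0.6010 0.3064]·P = 0.0386;  [-0.7506 -0.5436 0.1464]·P = 0.0286
det = 0.8771;  x = -0.0435+0.2902z,  y = 0.0074+-0.1314z
sphere 1 gives Az²+Bz+C=0 with A=1.1015, B=0.2219, C=-0.1460;  B²−4AC=0.6926;  roots -0.4785, 0.2770;  negative root z = -0.4785
x = -0.1824, y = 0.0703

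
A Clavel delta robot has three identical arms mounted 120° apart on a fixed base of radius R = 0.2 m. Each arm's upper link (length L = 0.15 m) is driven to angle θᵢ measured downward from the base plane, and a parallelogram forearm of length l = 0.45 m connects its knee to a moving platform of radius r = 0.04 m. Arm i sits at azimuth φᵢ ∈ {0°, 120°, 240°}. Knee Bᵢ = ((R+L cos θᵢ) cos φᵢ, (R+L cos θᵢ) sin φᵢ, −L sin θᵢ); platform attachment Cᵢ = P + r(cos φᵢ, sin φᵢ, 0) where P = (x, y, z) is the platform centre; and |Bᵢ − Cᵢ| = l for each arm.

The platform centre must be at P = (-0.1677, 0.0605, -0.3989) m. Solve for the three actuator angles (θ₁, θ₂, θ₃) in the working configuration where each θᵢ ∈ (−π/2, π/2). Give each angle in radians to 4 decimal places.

φ1=0.0° → target in arm frame (-0.1677, 0.0605)
  A=0.3277, B=-0.3989, C=(l²−L²−A²−y'²−z²)/(2L)=-0.3006
  √(A²+B²)=0.5162;  θ1 = -0.8831+2.1922 ≈ 1.3092
rotate P by −φ2: (0.1362, 0.1150, -0.3989)
  A=0.0238, B=-0.3989, C=(l²−L²−A²−y'²−z²)/(2L)=0.0236
  √(A²+B²)=0.3996;  θ2 = -1.5113+1.5116 ≈ 0.0003
rotate P by −φ3: (0.0315, -0.1755, -0.3989)
  e−x'=0.1285;  (l²−L²−(e−x')²−y'²−z²)/2L = -0.0881
  γ=atan2(-0.3989,0.1285)=-1.2591;  ψ=arccos(-0.2103)=1.7827;  θ3=γ+ψ≈0.5236

θ₁ = 1.3092, θ₂ = 0.0003, θ₃ = 0.5236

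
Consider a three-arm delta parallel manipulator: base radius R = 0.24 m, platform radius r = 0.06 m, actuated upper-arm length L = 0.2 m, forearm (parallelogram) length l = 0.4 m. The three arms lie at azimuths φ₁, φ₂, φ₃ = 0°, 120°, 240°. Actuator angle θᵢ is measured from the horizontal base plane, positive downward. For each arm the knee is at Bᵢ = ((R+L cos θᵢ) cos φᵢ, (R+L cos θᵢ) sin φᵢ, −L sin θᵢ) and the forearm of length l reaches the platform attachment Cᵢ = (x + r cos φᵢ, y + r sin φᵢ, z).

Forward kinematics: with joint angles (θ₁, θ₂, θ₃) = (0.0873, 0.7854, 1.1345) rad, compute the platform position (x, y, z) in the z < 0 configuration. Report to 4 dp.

(0.1186, 0.0517, -0.3164)

arm 1 at φ=0.0°: e+L cos θ1 = 0.3792;  S1 = (0.3792, 0.0000, -0.0174)
φ2=120.0°: virtual centre (-0.1607, 0.2784, -0.1414), radius l
S3 = (0.2645·cos240.0°, 0.2645·sin240.0°, -0.1813) = (-0.1323, -0.2291, -0.1813)
eliminate P² terms by subtracting sphere 1 from 2 and 3
[-1.0799 0.5567 -0.2480]·P = -0.0208;  [-1.0230 -0.4582 -0.3277]·P = -0.0413
det = 1.0643;  x = 0.0306+-0.2781z,  y = 0.0219+-0.0941z
into |P−S₁|² = l²: 1.0862z² + 0.2247z + -0.0376 = 0;  Δ = 0.2140;  z = -0.3164 or 0.1095 → z<0 root = -0.3164
x = 0.1186, y = 0.0517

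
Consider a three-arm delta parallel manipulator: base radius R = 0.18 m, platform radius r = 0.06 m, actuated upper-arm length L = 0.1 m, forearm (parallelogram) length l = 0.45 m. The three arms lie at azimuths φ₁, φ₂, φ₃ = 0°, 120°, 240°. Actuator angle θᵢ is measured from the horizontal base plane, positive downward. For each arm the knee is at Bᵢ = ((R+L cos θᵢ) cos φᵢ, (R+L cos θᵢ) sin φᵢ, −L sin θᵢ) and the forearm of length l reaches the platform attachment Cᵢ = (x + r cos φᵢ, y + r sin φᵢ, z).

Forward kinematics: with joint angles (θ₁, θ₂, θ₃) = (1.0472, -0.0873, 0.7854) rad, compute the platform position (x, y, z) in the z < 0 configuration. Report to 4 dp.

(-0.0990, 0.1024, -0.4325)

arm 1 at φ=0.0°: ρ1 = 0.1700;  S1 = (0.1700, 0.0000, -0.0866)
S2 = (0.2196·cos120.0°, 0.2196·sin120.0°, 0.0087) = (-0.1098, 0.1902, 0.0087)
arm 3 at φ=240.0°: ρ3 = 0.1907;  S3 = (-0.0954, -0.1652, -0.0707)
eliminate P² terms by subtracting sphere 1 from 2 and 3
linear system: -0.5596x+0.3804y = 0.0119−0.1906z; -0.5307x+-0.3303y = 0.0050−0.0318z
Cramer: x(z) = -0.0151+0.1941z;  y(z) = 0.0091-0.2156z
quadratic in z: (1.0842)z²+(0.0974)z+(-0.1607)=0, √Δ=0.8404 → z ∈ {-0.4325, 0.3426}; z = -0.4325 (taking z<0)
x = -0.0990, y = 0.1024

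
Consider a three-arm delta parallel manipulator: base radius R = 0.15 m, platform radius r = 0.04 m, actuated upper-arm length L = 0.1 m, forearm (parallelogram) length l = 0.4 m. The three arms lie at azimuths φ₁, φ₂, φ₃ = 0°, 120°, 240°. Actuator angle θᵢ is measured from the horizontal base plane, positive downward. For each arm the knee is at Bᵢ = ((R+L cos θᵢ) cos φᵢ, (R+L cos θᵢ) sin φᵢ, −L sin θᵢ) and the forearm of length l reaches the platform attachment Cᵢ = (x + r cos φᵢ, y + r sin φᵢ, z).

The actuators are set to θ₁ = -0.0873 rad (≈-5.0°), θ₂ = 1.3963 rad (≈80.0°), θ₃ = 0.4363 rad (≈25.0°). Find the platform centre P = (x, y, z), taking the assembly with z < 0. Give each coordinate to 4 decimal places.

(0.1290, -0.1173, -0.3651)

arm 1 at φ=0.0°: (R−r)+L cos θ1 = 0.2096;  O1 = (0.2096, 0.0000, 0.0087)
arm 2 at φ=120.0°: (R−r)+L cos θ2 = 0.1274;  O2 = (-0.0637, 0.1103, -0.0985)
φ3=240.0°: virtual centre (-0.1003, -0.1738, -0.0423), radius l
subtract pairs → two planes through P
[-0.5466 0.2206 -0.2144]·P = -0.0181;  [-0.6199 -0.3475 -0.1020]·P = -0.0020
Cramer: x(z) = 0.0206-0.2969z;  y(z) = -0.0310+0.2362z
sphere 1 gives Az²+Bz+C=0 with A=1.1440, B=0.0802, C=-0.1232;  B²−4AC=0.5703;  roots -0.3651, 0.2950;  negative root z = -0.3651
x = 0.1290, y = -0.1173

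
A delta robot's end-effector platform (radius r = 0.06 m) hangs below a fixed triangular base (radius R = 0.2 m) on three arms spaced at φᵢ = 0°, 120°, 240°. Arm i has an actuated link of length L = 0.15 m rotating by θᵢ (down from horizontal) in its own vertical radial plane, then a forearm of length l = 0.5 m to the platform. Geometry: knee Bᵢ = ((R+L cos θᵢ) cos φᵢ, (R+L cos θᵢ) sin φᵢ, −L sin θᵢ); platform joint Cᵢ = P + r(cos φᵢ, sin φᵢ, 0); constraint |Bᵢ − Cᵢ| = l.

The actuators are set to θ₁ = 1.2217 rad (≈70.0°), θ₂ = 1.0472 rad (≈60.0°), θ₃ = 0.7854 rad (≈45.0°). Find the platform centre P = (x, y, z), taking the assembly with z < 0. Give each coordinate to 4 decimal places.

φ1=0.0°: virtual centre (0.1913, 0.0000, -0.1410), radius l
O2 = (0.2150·cos120.0°, 0.2150·sin120.0°, -0.1299) = (-0.1075, 0.1862, -0.1299)
φ3=240.0°: virtual centre (-0.1230, -0.2131, -0.1061), radius l
subtract pairs → two planes through P
plane₁₂: -0.5976x+0.3724y+0.0221z = 0.0066
det = 0.4888;  x = -0.0175+0.0724z,  y = -0.0102+0.0569z
into |P−O₁|² = l²: 1.0085z² + 0.2505z + -0.1864 = 0;  Δ = 0.8148;  z = -0.5717 or 0.3233 → z<0 root = -0.5717
x = -0.0589, y = -0.0427

(-0.0589, -0.0427, -0.5717)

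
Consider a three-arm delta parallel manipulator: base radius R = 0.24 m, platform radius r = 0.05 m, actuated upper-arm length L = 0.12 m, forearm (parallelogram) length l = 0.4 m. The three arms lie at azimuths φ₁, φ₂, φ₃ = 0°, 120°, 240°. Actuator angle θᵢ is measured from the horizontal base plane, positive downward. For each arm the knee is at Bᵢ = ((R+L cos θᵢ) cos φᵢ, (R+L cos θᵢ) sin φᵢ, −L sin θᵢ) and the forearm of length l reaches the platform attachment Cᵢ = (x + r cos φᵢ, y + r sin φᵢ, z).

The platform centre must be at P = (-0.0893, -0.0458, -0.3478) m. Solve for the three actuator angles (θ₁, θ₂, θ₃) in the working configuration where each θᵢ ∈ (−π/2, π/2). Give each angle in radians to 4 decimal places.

arm 1 (φ=0.0°): x'=-0.0893, y'=-0.0458
  A cos θ + B sin θ = C:  0.2793·cos θ + -0.3478·sin θ = -0.2311
  √(A²+B²)=0.4461;  θ1 = -0.8942+2.1155 ≈ 1.2213
arm 2 (φ=120.0°): x'=0.0050, y'=0.1002
  A cos θ + B sin θ = C:  0.1850·cos θ + -0.3478·sin θ = -0.0818
  θ2 = atan2(B,A) + arccos(C/0.3939) = 0.6982
φ3=240.0° → target in arm frame (0.0843, -0.0544)
  A cos θ + B sin θ = C:  0.1057·cos θ + -0.3478·sin θ = 0.0438
  √(A²+B²)=0.3635;  θ3 = -1.2758+1.4501 ≈ 0.1743

θ₁ = 1.2213, θ₂ = 0.6982, θ₃ = 0.1743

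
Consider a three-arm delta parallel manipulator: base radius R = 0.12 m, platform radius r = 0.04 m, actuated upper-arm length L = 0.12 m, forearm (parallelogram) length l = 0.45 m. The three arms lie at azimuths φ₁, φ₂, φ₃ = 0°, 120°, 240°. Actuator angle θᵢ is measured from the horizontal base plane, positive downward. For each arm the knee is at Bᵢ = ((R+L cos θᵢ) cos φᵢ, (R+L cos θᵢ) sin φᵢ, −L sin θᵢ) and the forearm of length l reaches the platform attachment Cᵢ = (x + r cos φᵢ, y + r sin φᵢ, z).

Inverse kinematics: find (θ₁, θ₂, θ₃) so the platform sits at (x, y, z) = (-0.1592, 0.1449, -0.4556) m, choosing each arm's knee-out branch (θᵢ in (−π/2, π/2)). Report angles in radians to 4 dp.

arm 1 (φ=0.0°): x'=-0.1592, y'=0.1449
  A=0.2392, B=-0.4556, C=(l²−L²−A²−y'²−z²)/(2L)=-0.4070
  γ=atan2(-0.4556,0.2392)=-1.0873;  ψ=arccos(-0.7910)=2.4832;  θ1=γ+ψ≈1.3959
arm 2 (φ=120.0°): x'=0.2051, y'=0.0654
  A=-0.1251, B=-0.4556, C=(l²−L²−A²−y'²−z²)/(2L)=-0.1642
  √(A²+B²)=0.4725;  θ2 = -1.8387+1.9257 ≈ 0.0869
φ3=240.0° → target in arm frame (-0.0459, -0.2103)
  A=0.1259, B=-0.4556, C=(l²−L²−A²−y'²−z²)/(2L)=-0.3315
  √(A²+B²)=0.4727;  θ3 = -1.3012+2.3480 ≈ 1.0468

θ₁ = 1.3959, θ₂ = 0.0869, θ₃ = 1.0468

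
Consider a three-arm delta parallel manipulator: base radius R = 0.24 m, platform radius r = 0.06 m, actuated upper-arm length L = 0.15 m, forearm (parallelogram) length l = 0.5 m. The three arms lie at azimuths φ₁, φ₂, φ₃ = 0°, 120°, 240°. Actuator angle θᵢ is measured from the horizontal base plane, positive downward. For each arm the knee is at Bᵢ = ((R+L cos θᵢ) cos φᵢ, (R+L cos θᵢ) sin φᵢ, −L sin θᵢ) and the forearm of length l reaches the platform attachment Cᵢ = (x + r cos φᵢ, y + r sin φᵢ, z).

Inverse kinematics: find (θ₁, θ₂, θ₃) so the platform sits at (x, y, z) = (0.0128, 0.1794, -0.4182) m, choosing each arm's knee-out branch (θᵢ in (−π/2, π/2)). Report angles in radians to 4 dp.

arm 1 (φ=0.0°): x'=0.0128, y'=0.1794
  A=0.1672, B=-0.4182, C=(l²−L²−A²−y'²−z²)/(2L)=-0.0251
  √(A²+B²)=0.4504;  θ1 = -1.1905+1.6266 ≈ 0.4361
rotate P by −φ2: (0.1490, -0.1008, -0.4182)
  e−x'=0.0310;  (l²−L²−(e−x')²−y'²−z²)/2L = 0.1383
  √(A²+B²)=0.4193;  θ2 = -1.4967+1.2347 ≈ -0.2620
arm 3 (φ=240.0°): x'=-0.1618, y'=-0.0786
  e−x'=0.3418;  (l²−L²−(e−x')²−y'²−z²)/2L = -0.2346
  γ=atan2(-0.4182,0.3418)=-0.8856;  ψ=arccos(-0.4343)=2.0201;  θ3=γ+ψ≈1.1345

θ₁ = 0.4361, θ₂ = -0.2620, θ₃ = 1.1345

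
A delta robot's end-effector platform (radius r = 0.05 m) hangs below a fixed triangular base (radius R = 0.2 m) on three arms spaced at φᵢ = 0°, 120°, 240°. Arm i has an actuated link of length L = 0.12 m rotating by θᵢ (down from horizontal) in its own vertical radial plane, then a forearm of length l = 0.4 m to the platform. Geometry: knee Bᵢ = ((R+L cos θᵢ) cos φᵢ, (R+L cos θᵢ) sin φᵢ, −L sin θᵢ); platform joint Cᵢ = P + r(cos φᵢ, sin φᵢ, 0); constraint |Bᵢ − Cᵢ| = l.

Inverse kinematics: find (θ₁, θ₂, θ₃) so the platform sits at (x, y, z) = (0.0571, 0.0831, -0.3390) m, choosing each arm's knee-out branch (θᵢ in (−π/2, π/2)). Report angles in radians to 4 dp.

θ₁ = 0.0870, θ₂ = 0.1748, θ₃ = 0.9597

φ1=0.0° → target in arm frame (0.0571, 0.0831)
  A cos θ + B sin θ = C:  0.0929·cos θ + -0.3390·sin θ = 0.0631
  √(A²+B²)=0.3515;  θ1 = -1.3033+1.3903 ≈ 0.0870
arm 2 (φ=120.0°): x'=0.0434, y'=-0.0910
  e−x'=0.1066;  (l²−L²−(e−x')²−y'²−z²)/2L = 0.0460
  θ2 = atan2(B,A) + arccos(C/0.3554) = 0.1748
rotate P by −φ3: (-0.1005, 0.0079, -0.3390)
  A cos θ + B sin θ = C:  0.2505·cos θ + -0.3390·sin θ = -0.1339
  γ=atan2(-0.3390,0.2505)=-0.9344;  ψ=arccos(-0.3177)=1.8941;  θ3=γ+ψ≈0.9597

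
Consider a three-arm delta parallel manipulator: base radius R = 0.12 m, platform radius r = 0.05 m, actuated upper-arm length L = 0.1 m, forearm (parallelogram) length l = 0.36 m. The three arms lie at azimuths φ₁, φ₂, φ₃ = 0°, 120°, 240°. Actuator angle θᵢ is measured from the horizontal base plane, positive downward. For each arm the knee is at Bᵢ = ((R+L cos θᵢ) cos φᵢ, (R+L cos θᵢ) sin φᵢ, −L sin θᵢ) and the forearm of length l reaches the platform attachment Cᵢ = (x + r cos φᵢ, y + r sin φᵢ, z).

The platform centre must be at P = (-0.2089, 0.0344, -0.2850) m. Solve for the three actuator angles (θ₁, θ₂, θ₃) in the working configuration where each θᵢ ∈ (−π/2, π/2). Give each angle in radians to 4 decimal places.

θ₁ = 1.3086, θ₂ = -0.3495, θ₃ = -0.0006

rotate P by −φ1: (-0.2089, 0.0344, -0.2850)
  A cos θ + B sin θ = C:  0.2789·cos θ + -0.2850·sin θ = -0.2030
  γ=atan2(-0.2850,0.2789)=-0.7962;  ψ=arccos(-0.5090)=2.1048;  θ1=γ+ψ≈1.3086
arm 2 (φ=120.0°): x'=0.1342, y'=0.1637
  A cos θ + B sin θ = C:  -0.0642·cos θ + -0.2850·sin θ = 0.0372
  √(A²+B²)=0.2922;  θ2 = -1.7925+1.4430 ≈ -0.3495
φ3=240.0° → target in arm frame (0.0747, -0.1981)
  A=-0.0047, B=-0.2850, C=(l²−L²−A²−y'²−z²)/(2L)=-0.0045
  θ3 = atan2(B,A) + arccos(C/0.2850) = -0.0006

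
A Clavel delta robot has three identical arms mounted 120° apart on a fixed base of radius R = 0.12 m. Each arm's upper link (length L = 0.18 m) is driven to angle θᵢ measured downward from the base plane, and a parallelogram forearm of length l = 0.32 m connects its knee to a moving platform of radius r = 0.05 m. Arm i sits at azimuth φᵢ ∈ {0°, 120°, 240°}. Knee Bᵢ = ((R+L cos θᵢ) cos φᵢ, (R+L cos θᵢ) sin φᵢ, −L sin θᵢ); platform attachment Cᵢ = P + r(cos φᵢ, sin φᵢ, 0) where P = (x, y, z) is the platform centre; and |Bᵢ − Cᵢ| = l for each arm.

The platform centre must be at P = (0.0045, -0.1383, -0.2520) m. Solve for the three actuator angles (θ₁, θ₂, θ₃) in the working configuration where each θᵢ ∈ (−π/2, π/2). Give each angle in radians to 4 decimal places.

θ₁ = 0.4358, θ₂ = 0.9597, θ₃ = -0.1745

φ1=0.0° → target in arm frame (0.0045, -0.1383)
  e−x'=0.0655;  (l²−L²−(e−x')²−y'²−z²)/2L = -0.0470
  θ1 = atan2(B,A) + arccos(C/0.2604) = 0.4358
arm 2 (φ=120.0°): x'=-0.1220, y'=0.0653
  A=0.1920, B=-0.2520, C=(l²−L²−A²−y'²−z²)/(2L)=-0.0962
  √(A²+B²)=0.3168;  θ2 = -0.9197+1.8793 ≈ 0.9597
φ3=240.0° → target in arm frame (0.1175, 0.0730)
  e−x'=-0.0475;  (l²−L²−(e−x')²−y'²−z²)/2L = -0.0031
  √(A²+B²)=0.2564;  θ3 = -1.7572+1.5827 ≈ -0.1745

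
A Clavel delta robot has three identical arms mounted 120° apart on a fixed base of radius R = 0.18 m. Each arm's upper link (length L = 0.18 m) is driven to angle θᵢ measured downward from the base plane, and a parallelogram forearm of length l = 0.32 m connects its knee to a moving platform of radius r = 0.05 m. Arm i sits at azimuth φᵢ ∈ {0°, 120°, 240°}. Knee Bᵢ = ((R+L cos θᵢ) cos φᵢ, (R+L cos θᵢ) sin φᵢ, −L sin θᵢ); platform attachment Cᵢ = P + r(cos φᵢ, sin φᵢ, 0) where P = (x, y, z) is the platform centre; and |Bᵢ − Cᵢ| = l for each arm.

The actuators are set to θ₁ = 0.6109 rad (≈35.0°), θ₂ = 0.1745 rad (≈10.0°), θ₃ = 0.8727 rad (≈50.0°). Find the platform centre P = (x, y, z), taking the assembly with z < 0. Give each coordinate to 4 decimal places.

(-0.0059, 0.0687, -0.2352)

arm 1 at φ=0.0°: ρ1 = 0.2774;  O1 = (0.2774, 0.0000, -0.1032)
arm 2 at φ=120.0°: ρ2 = 0.3073;  O2 = (-0.1536, 0.2661, -0.0313)
φ3=240.0°: virtual centre (-0.1228, -0.2128, -0.1379), radius l
subtract pairs → two planes through P
linear system: -0.8622x+0.5322y = 0.0078−0.1440z; -0.8006x+-0.4256y = -0.0083−-0.0693z
det = 0.7930;  x = 0.0014+0.0308z,  y = 0.0168+-0.2207z
into |P−O₁|² = l²: 1.0497z² + 0.1821z + -0.0152 = 0;  Δ = 0.0972;  z = -0.2352 or 0.0617 → z<0 root = -0.2352
x = -0.0059, y = 0.0687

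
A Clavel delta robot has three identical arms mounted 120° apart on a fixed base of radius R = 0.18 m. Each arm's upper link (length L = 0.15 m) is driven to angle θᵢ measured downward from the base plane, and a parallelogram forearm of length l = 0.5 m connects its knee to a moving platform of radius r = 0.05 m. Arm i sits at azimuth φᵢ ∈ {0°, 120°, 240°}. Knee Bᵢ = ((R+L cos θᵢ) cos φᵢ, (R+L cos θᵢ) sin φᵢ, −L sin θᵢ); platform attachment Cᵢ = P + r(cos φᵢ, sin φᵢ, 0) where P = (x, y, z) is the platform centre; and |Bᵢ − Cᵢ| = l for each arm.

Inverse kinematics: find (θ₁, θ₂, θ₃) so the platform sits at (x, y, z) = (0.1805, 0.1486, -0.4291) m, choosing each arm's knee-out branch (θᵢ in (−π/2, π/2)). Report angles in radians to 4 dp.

θ₁ = -0.2622, θ₂ = 0.3489, θ₃ = 1.2214

φ1=0.0° → target in arm frame (0.1805, 0.1486)
  A=-0.0505, B=-0.4291, C=(l²−L²−A²−y'²−z²)/(2L)=0.0625
  θ1 = atan2(B,A) + arccos(C/0.4321) = -0.2622
arm 2 (φ=120.0°): x'=0.0384, y'=-0.2306
  A=0.0916, B=-0.4291, C=(l²−L²−A²−y'²−z²)/(2L)=-0.0606
  γ=atan2(-0.4291,0.0916)=-1.3606;  ψ=arccos(-0.1382)=1.7095;  θ2=γ+ψ≈0.3489
φ3=240.0° → target in arm frame (-0.2189, 0.0820)
  A=0.3489, B=-0.4291, C=(l²−L²−A²−y'²−z²)/(2L)=-0.2837
  γ=atan2(-0.4291,0.3489)=-0.8881;  ψ=arccos(-0.5130)=2.1094;  θ3=γ+ψ≈1.2214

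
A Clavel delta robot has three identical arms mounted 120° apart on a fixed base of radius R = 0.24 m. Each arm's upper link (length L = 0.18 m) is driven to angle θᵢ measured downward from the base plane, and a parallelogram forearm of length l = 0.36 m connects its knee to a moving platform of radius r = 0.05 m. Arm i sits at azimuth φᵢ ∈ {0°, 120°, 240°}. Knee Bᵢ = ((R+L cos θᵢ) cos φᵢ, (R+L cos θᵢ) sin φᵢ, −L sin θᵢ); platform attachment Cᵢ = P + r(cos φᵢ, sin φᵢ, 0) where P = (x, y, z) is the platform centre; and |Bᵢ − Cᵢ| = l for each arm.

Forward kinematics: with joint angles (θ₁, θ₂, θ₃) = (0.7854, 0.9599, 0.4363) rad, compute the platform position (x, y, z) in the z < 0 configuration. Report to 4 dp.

φ1=0.0°: virtual centre (0.3173, 0.0000, -0.1273), radius l
φ2=120.0°: virtual centre (-0.1466, 0.2540, -0.1474), radius l
arm 3 at φ=240.0°: (R−r)+L cos θ3 = 0.3531;  O3 = (-0.1766, -0.3058, -0.0761)
|O₂|²−|O₁|² = -0.0091;  |O₃|²−|O₁|² = 0.0136
linear system: -0.9278x+0.5079y = -0.0091−-0.0403z; -0.9877x+-0.6117y = 0.0136−0.1024z
Cramer: x(z) = -0.0012+0.0256z;  y(z) = -0.0203+0.1261z
into |P−O₁|² = l²: 1.0166z² + 0.2331z + -0.0115 = 0;  Δ = 0.1012;  z = -0.2712 or 0.0418 → z<0 root = -0.2712
x = -0.0082, y = -0.0545

(-0.0082, -0.0545, -0.2712)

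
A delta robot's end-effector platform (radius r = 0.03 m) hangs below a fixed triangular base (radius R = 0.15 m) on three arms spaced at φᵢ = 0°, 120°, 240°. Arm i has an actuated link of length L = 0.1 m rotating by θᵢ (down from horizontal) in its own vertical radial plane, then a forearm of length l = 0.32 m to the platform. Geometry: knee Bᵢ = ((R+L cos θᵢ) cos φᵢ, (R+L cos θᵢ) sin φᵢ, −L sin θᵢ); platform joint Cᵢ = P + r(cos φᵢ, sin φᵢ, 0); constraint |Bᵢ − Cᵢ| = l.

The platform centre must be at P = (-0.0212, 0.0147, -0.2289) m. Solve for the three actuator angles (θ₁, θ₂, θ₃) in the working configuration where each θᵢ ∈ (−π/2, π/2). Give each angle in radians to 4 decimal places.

θ₁ = 0.1747, θ₂ = -0.2622, θ₃ = 0.0000

arm 1 (φ=0.0°): x'=-0.0212, y'=0.0147
  A cos θ + B sin θ = C:  0.1412·cos θ + -0.2289·sin θ = 0.0993
  γ=atan2(-0.2289,0.1412)=-1.0181;  ψ=arccos(0.3691)=1.1928;  θ1=γ+ψ≈0.1747
arm 2 (φ=120.0°): x'=0.0233, y'=0.0110
  A cos θ + B sin θ = C:  0.0967·cos θ + -0.2289·sin θ = 0.1527
  γ=atan2(-0.2289,0.0967)=-1.1712;  ψ=arccos(0.6145)=0.9090;  θ2=γ+ψ≈-0.2622
arm 3 (φ=240.0°): x'=-0.0021, y'=-0.0257
  A cos θ + B sin θ = C:  0.1221·cos θ + -0.2289·sin θ = 0.1221
  θ3 = atan2(B,A) + arccos(C/0.2594) = 0.0000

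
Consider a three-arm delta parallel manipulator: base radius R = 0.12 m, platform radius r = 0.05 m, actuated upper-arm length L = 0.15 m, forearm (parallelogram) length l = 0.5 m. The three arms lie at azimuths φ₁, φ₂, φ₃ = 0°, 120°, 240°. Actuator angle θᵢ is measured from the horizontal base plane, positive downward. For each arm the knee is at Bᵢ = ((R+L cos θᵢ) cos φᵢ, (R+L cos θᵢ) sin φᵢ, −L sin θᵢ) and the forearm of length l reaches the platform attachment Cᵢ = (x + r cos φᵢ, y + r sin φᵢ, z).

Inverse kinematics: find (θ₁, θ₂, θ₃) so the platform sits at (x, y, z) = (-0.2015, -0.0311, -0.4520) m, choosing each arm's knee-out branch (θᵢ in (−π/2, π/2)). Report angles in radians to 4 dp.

rotate P by −φ1: (-0.2015, -0.0311, -0.4520)
  A cos θ + B sin θ = C:  0.2715·cos θ + -0.4520·sin θ = -0.1716
  θ1 = atan2(B,A) + arccos(C/0.5273) = 0.8724
φ2=120.0° → target in arm frame (0.0738, 0.1901)
  A=-0.0038, B=-0.4520, C=(l²−L²−A²−y'²−z²)/(2L)=-0.0431
  θ2 = atan2(B,A) + arccos(C/0.4520) = 0.0871
rotate P by −φ3: (0.1277, -0.1590, -0.4520)
  A=-0.0577, B=-0.4520, C=(l²−L²−A²−y'²−z²)/(2L)=-0.0180
  √(A²+B²)=0.4557;  θ3 = -1.6977+1.6103 ≈ -0.0874

θ₁ = 0.8724, θ₂ = 0.0871, θ₃ = -0.0874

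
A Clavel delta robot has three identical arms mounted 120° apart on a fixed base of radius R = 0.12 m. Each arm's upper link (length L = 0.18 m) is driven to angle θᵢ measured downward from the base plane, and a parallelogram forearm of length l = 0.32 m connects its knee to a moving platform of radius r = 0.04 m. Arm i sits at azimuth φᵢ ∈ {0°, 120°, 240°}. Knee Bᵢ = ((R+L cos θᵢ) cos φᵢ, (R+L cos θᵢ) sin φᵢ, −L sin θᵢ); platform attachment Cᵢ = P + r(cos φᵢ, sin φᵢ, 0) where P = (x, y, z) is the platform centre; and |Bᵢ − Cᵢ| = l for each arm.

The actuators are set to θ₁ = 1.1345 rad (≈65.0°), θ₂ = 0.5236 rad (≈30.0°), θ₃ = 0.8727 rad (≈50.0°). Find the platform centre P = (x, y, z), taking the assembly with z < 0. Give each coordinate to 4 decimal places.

arm 1 at φ=0.0°: (R−r)+L cos θ1 = 0.1561;  O1 = (0.1561, 0.0000, -0.1631)
O2 = (0.2359·cos120.0°, 0.2359·sin120.0°, -0.0900) = (-0.1179, 0.2043, -0.0900)
O3 = (0.1957·cos240.0°, 0.1957·sin240.0°, -0.1379) = (-0.0978, -0.1695, -0.1379)
|O₂|²−|O₁|² = 0.0128;  |O₃|²−|O₁|² = 0.0063
linear system: -0.5480x+0.4086y = 0.0128−0.1463z; -0.5078x+-0.3390y = 0.0063−0.0505z
det = 0.3932;  x = -0.0176+0.1785z,  y = 0.0077+-0.1185z
into |P−O₁|² = l²: 1.0459z² + 0.2624z + -0.0456 = 0;  Δ = 0.2595;  z = -0.3690 or 0.1181 → z<0 root = -0.3690
x = -0.0835, y = 0.0514

(-0.0835, 0.0514, -0.3690)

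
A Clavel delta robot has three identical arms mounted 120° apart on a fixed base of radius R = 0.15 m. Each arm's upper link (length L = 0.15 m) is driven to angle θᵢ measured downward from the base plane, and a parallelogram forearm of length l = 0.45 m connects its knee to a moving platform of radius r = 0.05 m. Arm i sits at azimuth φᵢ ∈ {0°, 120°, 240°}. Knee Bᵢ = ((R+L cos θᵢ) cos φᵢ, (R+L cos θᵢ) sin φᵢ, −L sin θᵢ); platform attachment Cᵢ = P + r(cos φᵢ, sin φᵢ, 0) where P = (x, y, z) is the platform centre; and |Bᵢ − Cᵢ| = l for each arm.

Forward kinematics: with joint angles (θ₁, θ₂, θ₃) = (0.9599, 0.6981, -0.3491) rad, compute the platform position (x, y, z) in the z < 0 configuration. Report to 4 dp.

(-0.1402, -0.1495, -0.3944)

arm 1 at φ=0.0°: ρ1 = 0.1860;  S1 = (0.1860, 0.0000, -0.1229)
arm 2 at φ=120.0°: ρ2 = 0.2149;  S2 = (-0.1075, 0.1861, -0.0964)
S3 = (0.2410·cos240.0°, 0.2410·sin240.0°, 0.0513) = (-0.1205, -0.2087, 0.0513)
|S₂|²−|S₁|² = 0.0058;  |S₃|²−|S₁|² = 0.0110
linear system: -0.5870x+0.3722y = 0.0058−0.0529z; -0.6130x+-0.4173y = 0.0110−0.3484z
Cramer: x(z) = -0.0137+0.3207z;  y(z) = -0.0061+0.3636z
quadratic in z: (1.2351)z²+(0.1131)z+(-0.1475)=0, √Δ=0.8610 → z ∈ {-0.3944, 0.3028}; z = -0.3944 (taking z<0)
x = -0.1402, y = -0.1495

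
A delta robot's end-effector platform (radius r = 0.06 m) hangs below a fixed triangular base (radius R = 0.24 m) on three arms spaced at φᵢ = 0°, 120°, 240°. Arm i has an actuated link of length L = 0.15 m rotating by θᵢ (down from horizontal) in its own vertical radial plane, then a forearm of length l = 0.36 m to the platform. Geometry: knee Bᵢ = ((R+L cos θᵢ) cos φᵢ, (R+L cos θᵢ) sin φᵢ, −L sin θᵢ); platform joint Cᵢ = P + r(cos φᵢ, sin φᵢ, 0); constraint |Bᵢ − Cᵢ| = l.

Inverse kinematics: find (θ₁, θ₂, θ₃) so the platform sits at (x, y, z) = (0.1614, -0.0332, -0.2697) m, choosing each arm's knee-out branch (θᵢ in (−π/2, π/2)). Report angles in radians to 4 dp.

θ₁ = -0.3490, θ₂ = 1.3962, θ₃ = 1.1342

arm 1 (φ=0.0°): x'=0.1614, y'=-0.0332
  A cos θ + B sin θ = C:  0.0186·cos θ + -0.2697·sin θ = 0.1097
  θ1 = atan2(B,A) + arccos(C/0.2703) = -0.3490
arm 2 (φ=120.0°): x'=-0.1095, y'=-0.1232
  A=0.2895, B=-0.2697, C=(l²−L²−A²−y'²−z²)/(2L)=-0.2153
  √(A²+B²)=0.3956;  θ2 = -0.7501+2.1463 ≈ 1.3962
arm 3 (φ=240.0°): x'=-0.0519, y'=0.1564
  A cos θ + B sin θ = C:  0.2319·cos θ + -0.2697·sin θ = -0.1463
  θ3 = atan2(B,A) + arccos(C/0.3557) = 1.1342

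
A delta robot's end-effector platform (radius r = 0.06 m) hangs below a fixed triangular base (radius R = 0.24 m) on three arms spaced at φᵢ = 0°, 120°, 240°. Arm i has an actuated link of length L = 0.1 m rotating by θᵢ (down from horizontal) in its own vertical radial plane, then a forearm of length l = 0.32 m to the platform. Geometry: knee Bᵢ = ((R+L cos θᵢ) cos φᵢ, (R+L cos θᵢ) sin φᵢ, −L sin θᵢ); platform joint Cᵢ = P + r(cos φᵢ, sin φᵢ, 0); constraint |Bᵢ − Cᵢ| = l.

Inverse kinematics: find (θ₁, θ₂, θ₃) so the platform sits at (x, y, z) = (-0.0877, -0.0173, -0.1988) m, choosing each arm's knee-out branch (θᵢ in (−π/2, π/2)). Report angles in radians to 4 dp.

rotate P by −φ1: (-0.0877, -0.0173, -0.1988)
  A=0.2677, B=-0.1988, C=(l²−L²−A²−y'²−z²)/(2L)=-0.0954
  γ=atan2(-0.1988,0.2677)=-0.6388;  ψ=arccos(-0.2862)=1.8610;  θ1=γ+ψ≈1.2223
arm 2 (φ=120.0°): x'=0.0289, y'=0.0846
  A cos θ + B sin θ = C:  0.1511·cos θ + -0.1988·sin θ = 0.1144
  √(A²+B²)=0.2497;  θ2 = -0.9208+1.0949 ≈ 0.1741
rotate P by −φ3: (0.0588, -0.0673, -0.1988)
  A cos θ + B sin θ = C:  0.1212·cos θ + -0.1988·sin θ = 0.1683
  √(A²+B²)=0.2328;  θ3 = -1.0234+0.7626 ≈ -0.2608

θ₁ = 1.2223, θ₂ = 0.1741, θ₃ = -0.2608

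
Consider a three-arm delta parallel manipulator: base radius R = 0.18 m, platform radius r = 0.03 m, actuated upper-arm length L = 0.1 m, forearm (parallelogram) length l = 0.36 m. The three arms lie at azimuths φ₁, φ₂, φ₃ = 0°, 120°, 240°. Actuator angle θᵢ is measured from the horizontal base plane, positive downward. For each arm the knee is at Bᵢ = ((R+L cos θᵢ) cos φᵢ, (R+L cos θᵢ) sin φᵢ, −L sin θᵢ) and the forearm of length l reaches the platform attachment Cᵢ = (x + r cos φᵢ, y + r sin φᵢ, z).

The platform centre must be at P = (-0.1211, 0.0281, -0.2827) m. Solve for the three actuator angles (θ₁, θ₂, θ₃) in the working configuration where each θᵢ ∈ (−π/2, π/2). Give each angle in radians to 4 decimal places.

θ₁ = 1.2220, θ₂ = -0.2614, θ₃ = 0.1746

φ1=0.0° → target in arm frame (-0.1211, 0.0281)
  A cos θ + B sin θ = C:  0.2711·cos θ + -0.2827·sin θ = -0.1730
  √(A²+B²)=0.3917;  θ1 = -0.8063+2.0283 ≈ 1.2220
rotate P by −φ2: (0.0849, 0.0908, -0.2827)
  A=0.0651, B=-0.2827, C=(l²−L²−A²−y'²−z²)/(2L)=0.1360
  γ=atan2(-0.2827,0.0651)=-1.3444;  ψ=arccos(0.4687)=1.0830;  θ2=γ+ψ≈-0.2614
φ3=240.0° → target in arm frame (0.0362, -0.1189)
  e−x'=0.1138;  (l²−L²−(e−x')²−y'²−z²)/2L = 0.0630
  θ3 = atan2(B,A) + arccos(C/0.3047) = 0.1746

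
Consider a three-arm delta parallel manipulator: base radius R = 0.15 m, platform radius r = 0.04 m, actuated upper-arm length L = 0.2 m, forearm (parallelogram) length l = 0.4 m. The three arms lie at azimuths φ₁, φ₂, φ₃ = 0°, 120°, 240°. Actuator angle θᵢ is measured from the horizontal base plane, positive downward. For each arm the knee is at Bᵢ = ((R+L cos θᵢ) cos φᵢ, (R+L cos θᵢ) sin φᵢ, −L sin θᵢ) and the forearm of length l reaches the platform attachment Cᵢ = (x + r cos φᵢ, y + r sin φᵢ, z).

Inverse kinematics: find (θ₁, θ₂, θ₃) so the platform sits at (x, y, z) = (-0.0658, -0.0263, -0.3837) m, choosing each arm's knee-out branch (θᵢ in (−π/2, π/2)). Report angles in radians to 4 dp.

φ1=0.0° → target in arm frame (-0.0658, -0.0263)
  A cos θ + B sin θ = C:  0.1758·cos θ + -0.3837·sin θ = -0.1471
  √(A²+B²)=0.4221;  θ1 = -1.1412+1.9267 ≈ 0.7855
rotate P by −φ2: (0.0101, 0.0701, -0.3837)
  A=0.0999, B=-0.3837, C=(l²−L²−A²−y'²−z²)/(2L)=-0.1053
  θ2 = atan2(B,A) + arccos(C/0.3965) = 0.5235
arm 3 (φ=240.0°): x'=0.0557, y'=-0.0438
  e−x'=0.0543;  (l²−L²−(e−x')²−y'²−z²)/2L = -0.0802
  θ3 = atan2(B,A) + arccos(C/0.3875) = 0.3492

θ₁ = 0.7855, θ₂ = 0.5235, θ₃ = 0.3492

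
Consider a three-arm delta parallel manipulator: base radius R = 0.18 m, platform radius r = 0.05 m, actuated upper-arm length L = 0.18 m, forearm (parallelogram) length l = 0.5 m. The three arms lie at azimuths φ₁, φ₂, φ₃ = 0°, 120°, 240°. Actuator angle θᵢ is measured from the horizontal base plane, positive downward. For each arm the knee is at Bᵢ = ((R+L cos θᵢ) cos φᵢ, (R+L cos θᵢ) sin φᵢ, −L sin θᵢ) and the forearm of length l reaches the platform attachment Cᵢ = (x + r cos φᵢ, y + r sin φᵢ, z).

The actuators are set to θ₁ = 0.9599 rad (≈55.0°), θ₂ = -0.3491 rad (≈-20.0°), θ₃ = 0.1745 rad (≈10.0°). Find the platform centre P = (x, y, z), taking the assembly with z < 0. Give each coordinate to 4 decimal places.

(-0.1930, 0.0701, -0.3993)

φ1=0.0°: virtual centre (0.2332, 0.0000, -0.1474), radius l
arm 2 at φ=120.0°: (R−r)+L cos θ2 = 0.2991;  centre 2 = (-0.1496, 0.2591, 0.0616)
centre 3 = (0.3073·cos240.0°, 0.3073·sin240.0°, -0.0313) = (-0.1536, -0.2661, -0.0313)
subtract pairs → two planes through P
plane₁₂: -0.7656x+0.5181y+0.4180z = 0.0171
Cramer: x(z) = -0.0236+0.4242z;  y(z) = -0.0018-0.1800z
into |P−centre ₁|² = l²: 1.2123z² + 0.0776z + -0.1623 = 0;  Δ = 0.7930;  z = -0.3993 or 0.3352 → z<0 root = -0.3993
x = -0.1930, y = 0.0701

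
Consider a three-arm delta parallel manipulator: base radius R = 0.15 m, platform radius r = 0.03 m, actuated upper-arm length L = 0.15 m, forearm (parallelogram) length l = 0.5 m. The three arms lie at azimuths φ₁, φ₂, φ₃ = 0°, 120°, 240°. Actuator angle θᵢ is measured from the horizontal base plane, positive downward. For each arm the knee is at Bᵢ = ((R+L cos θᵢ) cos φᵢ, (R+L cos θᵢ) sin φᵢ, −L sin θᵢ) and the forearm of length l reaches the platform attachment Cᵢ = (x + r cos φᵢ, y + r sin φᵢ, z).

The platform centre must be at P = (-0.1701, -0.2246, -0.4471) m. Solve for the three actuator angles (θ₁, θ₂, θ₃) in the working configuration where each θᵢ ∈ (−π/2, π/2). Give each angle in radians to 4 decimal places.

θ₁ = 1.3087, θ₂ = 1.1343, θ₃ = -0.3492

rotate P by −φ1: (-0.1701, -0.2246, -0.4471)
  A=0.2901, B=-0.4471, C=(l²−L²−A²−y'²−z²)/(2L)=-0.3567
  γ=atan2(-0.4471,0.2901)=-0.9952;  ψ=arccos(-0.6692)=2.3040;  θ1=γ+ψ≈1.3087
rotate P by −φ2: (-0.1095, 0.2596, -0.4471)
  A cos θ + B sin θ = C:  0.2295·cos θ + -0.4471·sin θ = -0.3082
  θ2 = atan2(B,A) + arccos(C/0.5025) = 1.1343
φ3=240.0° → target in arm frame (0.2796, -0.0350)
  e−x'=-0.1596;  (l²−L²−(e−x')²−y'²−z²)/2L = 0.0031
  √(A²+B²)=0.4747;  θ3 = -1.9136+1.5644 ≈ -0.3492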